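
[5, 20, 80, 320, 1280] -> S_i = 5*4^i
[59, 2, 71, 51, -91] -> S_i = Random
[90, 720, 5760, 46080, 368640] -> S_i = 90*8^i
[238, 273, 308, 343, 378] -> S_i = 238 + 35*i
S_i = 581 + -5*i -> [581, 576, 571, 566, 561]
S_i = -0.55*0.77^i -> [-0.55, -0.42, -0.33, -0.25, -0.19]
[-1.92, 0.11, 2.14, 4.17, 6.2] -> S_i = -1.92 + 2.03*i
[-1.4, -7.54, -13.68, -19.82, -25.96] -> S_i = -1.40 + -6.14*i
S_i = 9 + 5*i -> [9, 14, 19, 24, 29]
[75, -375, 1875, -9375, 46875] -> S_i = 75*-5^i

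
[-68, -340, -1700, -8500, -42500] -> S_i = -68*5^i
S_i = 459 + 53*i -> [459, 512, 565, 618, 671]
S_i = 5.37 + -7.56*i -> [5.37, -2.19, -9.75, -17.31, -24.87]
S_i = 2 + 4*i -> [2, 6, 10, 14, 18]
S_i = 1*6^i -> [1, 6, 36, 216, 1296]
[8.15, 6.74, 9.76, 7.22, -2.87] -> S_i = Random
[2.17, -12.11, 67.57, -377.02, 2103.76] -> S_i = 2.17*(-5.58)^i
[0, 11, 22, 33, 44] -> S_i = 0 + 11*i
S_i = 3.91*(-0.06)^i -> [3.91, -0.23, 0.01, -0.0, 0.0]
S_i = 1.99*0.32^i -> [1.99, 0.64, 0.2, 0.07, 0.02]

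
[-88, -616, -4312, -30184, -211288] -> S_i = -88*7^i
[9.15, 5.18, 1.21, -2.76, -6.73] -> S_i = 9.15 + -3.97*i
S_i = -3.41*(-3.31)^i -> [-3.41, 11.29, -37.36, 123.66, -409.32]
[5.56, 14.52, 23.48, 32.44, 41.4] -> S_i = 5.56 + 8.96*i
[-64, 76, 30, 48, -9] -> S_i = Random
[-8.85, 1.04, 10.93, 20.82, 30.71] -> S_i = -8.85 + 9.89*i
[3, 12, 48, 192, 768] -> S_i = 3*4^i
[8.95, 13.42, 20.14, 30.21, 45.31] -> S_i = 8.95*1.50^i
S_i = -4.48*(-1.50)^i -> [-4.48, 6.72, -10.08, 15.12, -22.68]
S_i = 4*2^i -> [4, 8, 16, 32, 64]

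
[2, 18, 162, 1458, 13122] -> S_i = 2*9^i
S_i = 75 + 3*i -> [75, 78, 81, 84, 87]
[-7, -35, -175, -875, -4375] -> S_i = -7*5^i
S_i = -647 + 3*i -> [-647, -644, -641, -638, -635]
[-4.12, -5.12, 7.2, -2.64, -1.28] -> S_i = Random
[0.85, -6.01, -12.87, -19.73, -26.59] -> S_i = 0.85 + -6.86*i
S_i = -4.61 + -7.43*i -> [-4.61, -12.04, -19.47, -26.9, -34.33]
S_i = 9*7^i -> [9, 63, 441, 3087, 21609]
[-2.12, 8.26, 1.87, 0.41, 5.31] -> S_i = Random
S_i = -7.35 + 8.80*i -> [-7.35, 1.45, 10.25, 19.05, 27.85]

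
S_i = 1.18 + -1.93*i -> [1.18, -0.75, -2.68, -4.61, -6.54]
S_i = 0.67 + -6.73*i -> [0.67, -6.06, -12.79, -19.52, -26.25]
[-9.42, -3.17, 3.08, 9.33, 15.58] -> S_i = -9.42 + 6.25*i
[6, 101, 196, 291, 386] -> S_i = 6 + 95*i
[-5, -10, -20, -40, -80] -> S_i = -5*2^i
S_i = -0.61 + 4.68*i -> [-0.61, 4.07, 8.75, 13.43, 18.11]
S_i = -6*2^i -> [-6, -12, -24, -48, -96]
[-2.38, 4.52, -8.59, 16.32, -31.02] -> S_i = -2.38*(-1.90)^i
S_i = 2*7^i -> [2, 14, 98, 686, 4802]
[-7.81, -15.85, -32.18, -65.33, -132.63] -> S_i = -7.81*2.03^i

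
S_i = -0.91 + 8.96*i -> [-0.91, 8.05, 17.01, 25.97, 34.93]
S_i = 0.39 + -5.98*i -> [0.39, -5.59, -11.57, -17.55, -23.53]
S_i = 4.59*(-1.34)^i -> [4.59, -6.15, 8.24, -11.04, 14.8]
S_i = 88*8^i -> [88, 704, 5632, 45056, 360448]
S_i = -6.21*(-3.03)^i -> [-6.21, 18.82, -57.01, 172.75, -523.43]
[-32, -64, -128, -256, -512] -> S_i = -32*2^i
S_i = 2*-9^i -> [2, -18, 162, -1458, 13122]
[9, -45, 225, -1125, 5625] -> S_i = 9*-5^i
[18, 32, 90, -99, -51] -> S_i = Random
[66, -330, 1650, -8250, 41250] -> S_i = 66*-5^i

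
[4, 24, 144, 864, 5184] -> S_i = 4*6^i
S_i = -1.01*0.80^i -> [-1.01, -0.81, -0.65, -0.52, -0.41]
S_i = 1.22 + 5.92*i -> [1.22, 7.14, 13.06, 18.98, 24.9]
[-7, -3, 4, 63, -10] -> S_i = Random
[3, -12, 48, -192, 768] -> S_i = 3*-4^i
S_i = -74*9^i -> [-74, -666, -5994, -53946, -485514]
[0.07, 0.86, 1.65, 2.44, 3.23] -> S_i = 0.07 + 0.79*i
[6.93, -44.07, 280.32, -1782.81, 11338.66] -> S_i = 6.93*(-6.36)^i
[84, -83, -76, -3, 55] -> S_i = Random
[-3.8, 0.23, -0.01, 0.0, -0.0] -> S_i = -3.80*(-0.06)^i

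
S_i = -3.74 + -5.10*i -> [-3.74, -8.84, -13.94, -19.04, -24.14]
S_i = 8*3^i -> [8, 24, 72, 216, 648]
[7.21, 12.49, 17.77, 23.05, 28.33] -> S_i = 7.21 + 5.28*i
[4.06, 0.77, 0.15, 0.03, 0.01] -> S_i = 4.06*0.19^i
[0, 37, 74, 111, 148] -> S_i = 0 + 37*i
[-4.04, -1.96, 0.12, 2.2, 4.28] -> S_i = -4.04 + 2.08*i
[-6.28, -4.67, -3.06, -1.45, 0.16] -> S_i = -6.28 + 1.61*i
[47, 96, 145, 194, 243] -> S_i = 47 + 49*i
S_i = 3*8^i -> [3, 24, 192, 1536, 12288]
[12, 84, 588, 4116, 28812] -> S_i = 12*7^i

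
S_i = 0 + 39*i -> [0, 39, 78, 117, 156]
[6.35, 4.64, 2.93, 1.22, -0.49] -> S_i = 6.35 + -1.71*i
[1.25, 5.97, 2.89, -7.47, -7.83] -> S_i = Random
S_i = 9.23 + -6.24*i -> [9.23, 2.99, -3.25, -9.49, -15.73]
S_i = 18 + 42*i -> [18, 60, 102, 144, 186]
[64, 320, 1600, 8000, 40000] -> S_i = 64*5^i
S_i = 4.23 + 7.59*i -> [4.23, 11.82, 19.41, 27.0, 34.59]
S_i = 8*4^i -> [8, 32, 128, 512, 2048]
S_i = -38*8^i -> [-38, -304, -2432, -19456, -155648]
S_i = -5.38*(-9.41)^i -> [-5.38, 50.63, -476.39, 4482.82, -42183.32]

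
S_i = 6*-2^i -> [6, -12, 24, -48, 96]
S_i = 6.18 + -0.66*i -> [6.18, 5.52, 4.86, 4.2, 3.54]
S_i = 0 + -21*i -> [0, -21, -42, -63, -84]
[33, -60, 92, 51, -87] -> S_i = Random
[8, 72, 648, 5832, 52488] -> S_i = 8*9^i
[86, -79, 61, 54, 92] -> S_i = Random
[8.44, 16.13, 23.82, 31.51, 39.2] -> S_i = 8.44 + 7.69*i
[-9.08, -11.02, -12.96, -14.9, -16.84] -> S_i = -9.08 + -1.94*i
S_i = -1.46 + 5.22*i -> [-1.46, 3.76, 8.98, 14.2, 19.42]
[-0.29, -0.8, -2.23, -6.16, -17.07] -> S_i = -0.29*2.77^i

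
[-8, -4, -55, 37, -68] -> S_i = Random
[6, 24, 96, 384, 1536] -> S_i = 6*4^i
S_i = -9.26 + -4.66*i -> [-9.26, -13.92, -18.58, -23.24, -27.9]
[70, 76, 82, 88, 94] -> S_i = 70 + 6*i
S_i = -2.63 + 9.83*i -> [-2.63, 7.2, 17.03, 26.86, 36.69]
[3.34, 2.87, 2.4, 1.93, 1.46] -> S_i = 3.34 + -0.47*i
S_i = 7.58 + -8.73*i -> [7.58, -1.15, -9.88, -18.61, -27.34]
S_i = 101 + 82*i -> [101, 183, 265, 347, 429]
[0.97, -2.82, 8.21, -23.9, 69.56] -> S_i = 0.97*(-2.91)^i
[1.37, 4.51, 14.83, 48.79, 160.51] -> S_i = 1.37*3.29^i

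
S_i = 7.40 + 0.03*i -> [7.4, 7.43, 7.46, 7.49, 7.52]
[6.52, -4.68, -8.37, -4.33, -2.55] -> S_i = Random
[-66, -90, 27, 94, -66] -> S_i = Random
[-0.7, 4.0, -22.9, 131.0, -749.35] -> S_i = -0.70*(-5.72)^i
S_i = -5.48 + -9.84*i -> [-5.48, -15.32, -25.16, -35.0, -44.84]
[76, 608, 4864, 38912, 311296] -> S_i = 76*8^i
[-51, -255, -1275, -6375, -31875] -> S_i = -51*5^i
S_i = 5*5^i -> [5, 25, 125, 625, 3125]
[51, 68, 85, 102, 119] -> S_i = 51 + 17*i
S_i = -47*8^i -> [-47, -376, -3008, -24064, -192512]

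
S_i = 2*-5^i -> [2, -10, 50, -250, 1250]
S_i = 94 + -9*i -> [94, 85, 76, 67, 58]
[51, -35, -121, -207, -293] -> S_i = 51 + -86*i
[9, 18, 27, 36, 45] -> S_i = 9 + 9*i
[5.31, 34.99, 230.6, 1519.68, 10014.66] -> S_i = 5.31*6.59^i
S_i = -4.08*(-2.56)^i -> [-4.08, 10.44, -26.74, 68.45, -175.23]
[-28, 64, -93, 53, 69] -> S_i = Random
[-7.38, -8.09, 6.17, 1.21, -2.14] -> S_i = Random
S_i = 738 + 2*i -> [738, 740, 742, 744, 746]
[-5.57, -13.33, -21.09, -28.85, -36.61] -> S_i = -5.57 + -7.76*i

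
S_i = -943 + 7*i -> [-943, -936, -929, -922, -915]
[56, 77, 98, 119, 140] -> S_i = 56 + 21*i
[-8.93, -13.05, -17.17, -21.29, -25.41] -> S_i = -8.93 + -4.12*i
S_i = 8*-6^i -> [8, -48, 288, -1728, 10368]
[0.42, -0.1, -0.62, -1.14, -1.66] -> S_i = 0.42 + -0.52*i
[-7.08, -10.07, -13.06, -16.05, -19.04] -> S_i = -7.08 + -2.99*i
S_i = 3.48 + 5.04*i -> [3.48, 8.52, 13.56, 18.6, 23.64]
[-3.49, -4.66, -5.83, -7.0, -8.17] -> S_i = -3.49 + -1.17*i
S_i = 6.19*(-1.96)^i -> [6.19, -12.13, 23.78, -46.61, 91.35]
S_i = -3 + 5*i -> [-3, 2, 7, 12, 17]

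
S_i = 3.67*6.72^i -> [3.67, 24.66, 165.73, 1113.71, 7484.16]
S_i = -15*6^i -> [-15, -90, -540, -3240, -19440]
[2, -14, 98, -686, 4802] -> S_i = 2*-7^i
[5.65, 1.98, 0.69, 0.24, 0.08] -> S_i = 5.65*0.35^i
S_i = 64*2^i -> [64, 128, 256, 512, 1024]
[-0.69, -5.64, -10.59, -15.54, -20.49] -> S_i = -0.69 + -4.95*i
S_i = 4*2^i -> [4, 8, 16, 32, 64]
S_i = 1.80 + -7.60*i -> [1.8, -5.8, -13.4, -21.0, -28.6]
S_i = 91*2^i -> [91, 182, 364, 728, 1456]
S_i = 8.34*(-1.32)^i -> [8.34, -11.01, 14.53, -19.18, 25.32]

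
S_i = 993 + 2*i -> [993, 995, 997, 999, 1001]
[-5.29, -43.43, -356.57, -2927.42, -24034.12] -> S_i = -5.29*8.21^i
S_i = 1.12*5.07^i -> [1.12, 5.68, 28.79, 145.96, 740.03]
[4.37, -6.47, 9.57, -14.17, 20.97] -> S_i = 4.37*(-1.48)^i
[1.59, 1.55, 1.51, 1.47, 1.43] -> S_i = 1.59 + -0.04*i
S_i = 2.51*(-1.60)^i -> [2.51, -4.02, 6.43, -10.28, 16.45]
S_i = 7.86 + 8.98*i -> [7.86, 16.84, 25.82, 34.8, 43.78]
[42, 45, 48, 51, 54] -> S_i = 42 + 3*i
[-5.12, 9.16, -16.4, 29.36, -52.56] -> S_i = -5.12*(-1.79)^i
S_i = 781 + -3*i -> [781, 778, 775, 772, 769]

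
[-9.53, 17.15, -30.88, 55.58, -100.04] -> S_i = -9.53*(-1.80)^i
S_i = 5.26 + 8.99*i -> [5.26, 14.25, 23.24, 32.23, 41.22]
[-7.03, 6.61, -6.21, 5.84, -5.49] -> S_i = -7.03*(-0.94)^i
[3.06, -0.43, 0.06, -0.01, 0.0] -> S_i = 3.06*(-0.14)^i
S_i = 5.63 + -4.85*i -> [5.63, 0.78, -4.07, -8.92, -13.77]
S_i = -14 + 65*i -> [-14, 51, 116, 181, 246]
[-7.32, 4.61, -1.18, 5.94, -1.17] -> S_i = Random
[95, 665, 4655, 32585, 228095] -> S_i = 95*7^i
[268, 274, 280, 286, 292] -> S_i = 268 + 6*i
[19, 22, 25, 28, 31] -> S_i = 19 + 3*i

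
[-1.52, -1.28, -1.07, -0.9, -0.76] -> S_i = -1.52*0.84^i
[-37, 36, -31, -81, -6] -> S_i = Random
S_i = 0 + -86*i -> [0, -86, -172, -258, -344]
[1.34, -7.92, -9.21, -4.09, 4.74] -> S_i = Random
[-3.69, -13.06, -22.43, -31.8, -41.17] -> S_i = -3.69 + -9.37*i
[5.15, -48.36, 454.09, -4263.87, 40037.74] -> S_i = 5.15*(-9.39)^i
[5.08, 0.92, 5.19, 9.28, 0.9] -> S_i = Random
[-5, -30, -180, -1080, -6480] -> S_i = -5*6^i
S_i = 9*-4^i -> [9, -36, 144, -576, 2304]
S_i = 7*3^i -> [7, 21, 63, 189, 567]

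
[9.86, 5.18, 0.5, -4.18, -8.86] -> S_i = 9.86 + -4.68*i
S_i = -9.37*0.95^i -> [-9.37, -8.9, -8.46, -8.03, -7.63]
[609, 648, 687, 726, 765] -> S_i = 609 + 39*i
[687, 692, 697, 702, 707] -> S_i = 687 + 5*i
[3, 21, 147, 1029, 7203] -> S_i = 3*7^i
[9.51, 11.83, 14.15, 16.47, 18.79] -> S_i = 9.51 + 2.32*i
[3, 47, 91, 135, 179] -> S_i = 3 + 44*i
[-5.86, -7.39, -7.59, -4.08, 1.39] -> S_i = Random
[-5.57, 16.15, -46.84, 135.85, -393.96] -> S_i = -5.57*(-2.90)^i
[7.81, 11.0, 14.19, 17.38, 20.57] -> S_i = 7.81 + 3.19*i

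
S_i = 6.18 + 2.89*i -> [6.18, 9.07, 11.96, 14.85, 17.74]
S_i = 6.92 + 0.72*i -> [6.92, 7.64, 8.36, 9.08, 9.8]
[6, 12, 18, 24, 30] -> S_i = 6 + 6*i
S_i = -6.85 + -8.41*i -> [-6.85, -15.26, -23.67, -32.08, -40.49]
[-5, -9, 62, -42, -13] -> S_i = Random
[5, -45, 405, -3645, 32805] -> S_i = 5*-9^i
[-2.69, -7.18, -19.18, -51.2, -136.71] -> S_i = -2.69*2.67^i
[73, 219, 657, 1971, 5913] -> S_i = 73*3^i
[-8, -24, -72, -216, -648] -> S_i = -8*3^i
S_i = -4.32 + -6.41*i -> [-4.32, -10.73, -17.14, -23.55, -29.96]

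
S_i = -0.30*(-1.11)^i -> [-0.3, 0.33, -0.37, 0.41, -0.46]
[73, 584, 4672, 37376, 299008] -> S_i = 73*8^i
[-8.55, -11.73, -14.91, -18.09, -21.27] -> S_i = -8.55 + -3.18*i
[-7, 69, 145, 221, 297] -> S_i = -7 + 76*i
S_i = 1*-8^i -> [1, -8, 64, -512, 4096]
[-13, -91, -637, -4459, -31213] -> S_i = -13*7^i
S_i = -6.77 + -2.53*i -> [-6.77, -9.3, -11.83, -14.36, -16.89]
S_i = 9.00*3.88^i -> [9.0, 34.92, 135.49, 525.7, 2039.71]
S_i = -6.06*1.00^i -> [-6.06, -6.06, -6.06, -6.06, -6.06]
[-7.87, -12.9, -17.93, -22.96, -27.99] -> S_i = -7.87 + -5.03*i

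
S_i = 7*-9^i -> [7, -63, 567, -5103, 45927]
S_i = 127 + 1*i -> [127, 128, 129, 130, 131]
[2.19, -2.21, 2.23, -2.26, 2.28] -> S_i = 2.19*(-1.01)^i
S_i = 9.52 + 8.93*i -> [9.52, 18.45, 27.38, 36.31, 45.24]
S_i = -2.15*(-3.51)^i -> [-2.15, 7.55, -26.49, 92.97, -326.34]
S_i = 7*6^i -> [7, 42, 252, 1512, 9072]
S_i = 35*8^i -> [35, 280, 2240, 17920, 143360]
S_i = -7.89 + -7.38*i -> [-7.89, -15.27, -22.65, -30.03, -37.41]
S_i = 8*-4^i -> [8, -32, 128, -512, 2048]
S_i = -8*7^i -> [-8, -56, -392, -2744, -19208]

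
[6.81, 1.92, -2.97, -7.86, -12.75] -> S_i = 6.81 + -4.89*i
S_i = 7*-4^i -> [7, -28, 112, -448, 1792]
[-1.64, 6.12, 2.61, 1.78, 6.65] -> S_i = Random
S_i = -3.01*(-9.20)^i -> [-3.01, 27.69, -254.77, 2343.85, -21563.43]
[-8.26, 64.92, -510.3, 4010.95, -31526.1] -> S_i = -8.26*(-7.86)^i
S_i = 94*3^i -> [94, 282, 846, 2538, 7614]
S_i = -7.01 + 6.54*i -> [-7.01, -0.47, 6.07, 12.61, 19.15]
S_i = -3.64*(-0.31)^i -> [-3.64, 1.13, -0.35, 0.11, -0.03]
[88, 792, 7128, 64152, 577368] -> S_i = 88*9^i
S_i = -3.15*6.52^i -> [-3.15, -20.54, -133.91, -873.08, -5692.47]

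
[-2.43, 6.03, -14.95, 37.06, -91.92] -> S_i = -2.43*(-2.48)^i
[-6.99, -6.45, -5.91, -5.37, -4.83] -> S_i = -6.99 + 0.54*i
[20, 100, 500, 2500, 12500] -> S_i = 20*5^i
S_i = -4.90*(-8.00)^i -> [-4.9, 39.2, -313.6, 2508.8, -20070.4]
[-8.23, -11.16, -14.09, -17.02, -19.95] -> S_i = -8.23 + -2.93*i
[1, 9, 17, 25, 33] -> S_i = 1 + 8*i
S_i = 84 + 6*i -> [84, 90, 96, 102, 108]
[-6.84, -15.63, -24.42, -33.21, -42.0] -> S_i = -6.84 + -8.79*i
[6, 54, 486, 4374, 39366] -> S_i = 6*9^i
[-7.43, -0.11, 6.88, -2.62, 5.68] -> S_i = Random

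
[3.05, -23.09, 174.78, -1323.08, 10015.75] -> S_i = 3.05*(-7.57)^i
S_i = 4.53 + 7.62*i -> [4.53, 12.15, 19.77, 27.39, 35.01]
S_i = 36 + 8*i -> [36, 44, 52, 60, 68]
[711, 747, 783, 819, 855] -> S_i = 711 + 36*i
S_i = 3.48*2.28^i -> [3.48, 7.93, 18.09, 41.25, 94.04]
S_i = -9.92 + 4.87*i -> [-9.92, -5.05, -0.18, 4.69, 9.56]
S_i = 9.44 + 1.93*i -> [9.44, 11.37, 13.3, 15.23, 17.16]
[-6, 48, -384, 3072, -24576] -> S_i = -6*-8^i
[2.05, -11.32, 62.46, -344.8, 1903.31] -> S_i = 2.05*(-5.52)^i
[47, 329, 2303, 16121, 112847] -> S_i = 47*7^i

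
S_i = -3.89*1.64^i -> [-3.89, -6.38, -10.46, -17.16, -28.14]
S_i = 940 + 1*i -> [940, 941, 942, 943, 944]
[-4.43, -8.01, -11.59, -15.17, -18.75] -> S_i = -4.43 + -3.58*i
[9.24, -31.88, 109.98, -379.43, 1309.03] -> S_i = 9.24*(-3.45)^i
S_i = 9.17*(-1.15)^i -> [9.17, -10.55, 12.13, -13.95, 16.04]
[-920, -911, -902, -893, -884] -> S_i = -920 + 9*i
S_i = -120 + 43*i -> [-120, -77, -34, 9, 52]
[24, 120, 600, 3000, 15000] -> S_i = 24*5^i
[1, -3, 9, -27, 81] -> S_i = 1*-3^i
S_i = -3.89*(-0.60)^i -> [-3.89, 2.33, -1.4, 0.84, -0.5]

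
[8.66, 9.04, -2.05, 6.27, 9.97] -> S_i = Random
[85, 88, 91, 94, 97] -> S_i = 85 + 3*i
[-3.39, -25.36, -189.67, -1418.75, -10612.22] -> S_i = -3.39*7.48^i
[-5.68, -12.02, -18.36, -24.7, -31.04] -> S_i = -5.68 + -6.34*i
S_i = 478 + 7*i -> [478, 485, 492, 499, 506]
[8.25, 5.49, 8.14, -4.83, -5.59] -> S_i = Random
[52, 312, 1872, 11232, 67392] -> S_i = 52*6^i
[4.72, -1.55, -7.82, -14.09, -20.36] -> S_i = 4.72 + -6.27*i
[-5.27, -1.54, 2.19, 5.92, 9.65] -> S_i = -5.27 + 3.73*i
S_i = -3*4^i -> [-3, -12, -48, -192, -768]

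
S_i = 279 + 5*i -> [279, 284, 289, 294, 299]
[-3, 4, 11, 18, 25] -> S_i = -3 + 7*i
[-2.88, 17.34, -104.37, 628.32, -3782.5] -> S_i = -2.88*(-6.02)^i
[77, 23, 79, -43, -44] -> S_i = Random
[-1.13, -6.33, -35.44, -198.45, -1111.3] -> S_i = -1.13*5.60^i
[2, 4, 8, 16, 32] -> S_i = 2*2^i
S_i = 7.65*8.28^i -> [7.65, 63.34, 524.47, 4342.63, 35956.94]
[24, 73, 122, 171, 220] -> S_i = 24 + 49*i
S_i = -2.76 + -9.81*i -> [-2.76, -12.57, -22.38, -32.19, -42.0]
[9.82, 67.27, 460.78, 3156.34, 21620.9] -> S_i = 9.82*6.85^i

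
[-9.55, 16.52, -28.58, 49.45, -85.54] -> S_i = -9.55*(-1.73)^i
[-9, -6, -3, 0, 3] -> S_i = -9 + 3*i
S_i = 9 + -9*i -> [9, 0, -9, -18, -27]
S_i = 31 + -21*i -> [31, 10, -11, -32, -53]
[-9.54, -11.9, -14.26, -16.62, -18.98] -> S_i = -9.54 + -2.36*i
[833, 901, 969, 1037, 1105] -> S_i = 833 + 68*i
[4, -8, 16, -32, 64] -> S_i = 4*-2^i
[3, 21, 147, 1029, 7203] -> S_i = 3*7^i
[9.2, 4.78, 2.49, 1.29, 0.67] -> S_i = 9.20*0.52^i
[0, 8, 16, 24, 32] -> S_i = 0 + 8*i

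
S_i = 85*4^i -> [85, 340, 1360, 5440, 21760]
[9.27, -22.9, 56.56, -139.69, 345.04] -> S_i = 9.27*(-2.47)^i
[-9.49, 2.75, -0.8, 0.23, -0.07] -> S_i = -9.49*(-0.29)^i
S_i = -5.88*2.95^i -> [-5.88, -17.35, -51.17, -150.95, -445.31]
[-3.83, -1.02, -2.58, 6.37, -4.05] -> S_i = Random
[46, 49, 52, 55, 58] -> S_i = 46 + 3*i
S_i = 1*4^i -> [1, 4, 16, 64, 256]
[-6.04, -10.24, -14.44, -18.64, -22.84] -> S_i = -6.04 + -4.20*i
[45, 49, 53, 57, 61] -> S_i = 45 + 4*i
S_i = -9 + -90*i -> [-9, -99, -189, -279, -369]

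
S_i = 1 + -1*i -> [1, 0, -1, -2, -3]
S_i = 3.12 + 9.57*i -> [3.12, 12.69, 22.26, 31.83, 41.4]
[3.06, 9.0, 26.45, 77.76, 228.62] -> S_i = 3.06*2.94^i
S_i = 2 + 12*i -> [2, 14, 26, 38, 50]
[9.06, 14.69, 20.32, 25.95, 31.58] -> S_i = 9.06 + 5.63*i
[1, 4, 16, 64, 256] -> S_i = 1*4^i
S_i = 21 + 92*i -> [21, 113, 205, 297, 389]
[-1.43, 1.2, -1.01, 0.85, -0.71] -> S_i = -1.43*(-0.84)^i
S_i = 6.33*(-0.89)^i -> [6.33, -5.63, 5.01, -4.46, 3.97]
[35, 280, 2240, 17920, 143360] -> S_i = 35*8^i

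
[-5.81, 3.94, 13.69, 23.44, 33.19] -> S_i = -5.81 + 9.75*i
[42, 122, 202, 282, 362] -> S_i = 42 + 80*i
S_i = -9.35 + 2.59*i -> [-9.35, -6.76, -4.17, -1.58, 1.01]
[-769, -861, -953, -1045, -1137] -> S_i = -769 + -92*i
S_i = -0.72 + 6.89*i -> [-0.72, 6.17, 13.06, 19.95, 26.84]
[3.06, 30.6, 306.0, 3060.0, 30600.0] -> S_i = 3.06*10.00^i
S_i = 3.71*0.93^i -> [3.71, 3.45, 3.21, 2.98, 2.78]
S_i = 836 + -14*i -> [836, 822, 808, 794, 780]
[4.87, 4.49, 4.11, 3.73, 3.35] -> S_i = 4.87 + -0.38*i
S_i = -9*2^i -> [-9, -18, -36, -72, -144]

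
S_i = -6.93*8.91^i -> [-6.93, -61.75, -550.16, -4901.92, -43676.12]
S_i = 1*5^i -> [1, 5, 25, 125, 625]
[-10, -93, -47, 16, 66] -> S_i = Random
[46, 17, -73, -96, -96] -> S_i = Random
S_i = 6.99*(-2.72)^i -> [6.99, -19.01, 51.71, -140.66, 382.61]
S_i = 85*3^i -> [85, 255, 765, 2295, 6885]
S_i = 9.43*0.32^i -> [9.43, 3.02, 0.97, 0.31, 0.1]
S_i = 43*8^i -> [43, 344, 2752, 22016, 176128]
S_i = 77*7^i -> [77, 539, 3773, 26411, 184877]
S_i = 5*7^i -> [5, 35, 245, 1715, 12005]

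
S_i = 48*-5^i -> [48, -240, 1200, -6000, 30000]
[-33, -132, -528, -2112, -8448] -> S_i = -33*4^i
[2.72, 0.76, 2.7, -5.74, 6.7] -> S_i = Random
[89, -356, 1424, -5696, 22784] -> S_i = 89*-4^i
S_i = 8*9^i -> [8, 72, 648, 5832, 52488]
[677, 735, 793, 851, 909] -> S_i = 677 + 58*i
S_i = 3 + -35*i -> [3, -32, -67, -102, -137]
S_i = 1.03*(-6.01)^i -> [1.03, -6.19, 37.2, -223.59, 1343.8]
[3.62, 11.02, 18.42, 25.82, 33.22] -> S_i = 3.62 + 7.40*i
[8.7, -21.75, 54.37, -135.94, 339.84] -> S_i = 8.70*(-2.50)^i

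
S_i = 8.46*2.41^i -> [8.46, 20.39, 49.14, 118.42, 285.39]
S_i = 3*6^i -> [3, 18, 108, 648, 3888]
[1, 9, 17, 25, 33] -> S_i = 1 + 8*i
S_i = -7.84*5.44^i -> [-7.84, -42.65, -232.01, -1262.16, -6866.12]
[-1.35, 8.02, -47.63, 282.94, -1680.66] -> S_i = -1.35*(-5.94)^i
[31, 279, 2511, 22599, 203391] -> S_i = 31*9^i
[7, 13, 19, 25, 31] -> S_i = 7 + 6*i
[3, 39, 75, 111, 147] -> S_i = 3 + 36*i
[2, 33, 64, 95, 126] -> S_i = 2 + 31*i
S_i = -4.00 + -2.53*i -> [-4.0, -6.53, -9.06, -11.59, -14.12]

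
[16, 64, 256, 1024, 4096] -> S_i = 16*4^i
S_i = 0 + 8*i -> [0, 8, 16, 24, 32]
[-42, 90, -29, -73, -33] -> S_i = Random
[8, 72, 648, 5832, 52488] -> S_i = 8*9^i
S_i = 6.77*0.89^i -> [6.77, 6.03, 5.36, 4.77, 4.25]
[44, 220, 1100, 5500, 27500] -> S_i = 44*5^i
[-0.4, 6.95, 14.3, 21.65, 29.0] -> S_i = -0.40 + 7.35*i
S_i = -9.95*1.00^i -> [-9.95, -9.95, -9.95, -9.95, -9.95]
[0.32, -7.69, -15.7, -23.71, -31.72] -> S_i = 0.32 + -8.01*i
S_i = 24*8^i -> [24, 192, 1536, 12288, 98304]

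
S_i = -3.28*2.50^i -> [-3.28, -8.2, -20.5, -51.25, -128.12]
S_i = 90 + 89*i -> [90, 179, 268, 357, 446]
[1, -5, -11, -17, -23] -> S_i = 1 + -6*i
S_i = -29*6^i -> [-29, -174, -1044, -6264, -37584]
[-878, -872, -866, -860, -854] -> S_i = -878 + 6*i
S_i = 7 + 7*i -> [7, 14, 21, 28, 35]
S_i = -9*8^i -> [-9, -72, -576, -4608, -36864]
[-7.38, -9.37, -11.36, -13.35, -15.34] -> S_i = -7.38 + -1.99*i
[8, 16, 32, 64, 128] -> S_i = 8*2^i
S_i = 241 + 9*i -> [241, 250, 259, 268, 277]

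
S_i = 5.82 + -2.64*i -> [5.82, 3.18, 0.54, -2.1, -4.74]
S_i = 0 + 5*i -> [0, 5, 10, 15, 20]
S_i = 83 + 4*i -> [83, 87, 91, 95, 99]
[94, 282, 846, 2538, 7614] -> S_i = 94*3^i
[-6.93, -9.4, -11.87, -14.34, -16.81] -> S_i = -6.93 + -2.47*i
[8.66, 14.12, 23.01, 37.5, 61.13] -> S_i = 8.66*1.63^i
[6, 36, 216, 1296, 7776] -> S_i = 6*6^i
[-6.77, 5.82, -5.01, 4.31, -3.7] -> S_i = -6.77*(-0.86)^i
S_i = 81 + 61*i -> [81, 142, 203, 264, 325]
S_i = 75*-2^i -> [75, -150, 300, -600, 1200]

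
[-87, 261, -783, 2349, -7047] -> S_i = -87*-3^i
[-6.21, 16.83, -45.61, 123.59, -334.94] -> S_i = -6.21*(-2.71)^i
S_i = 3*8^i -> [3, 24, 192, 1536, 12288]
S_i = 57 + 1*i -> [57, 58, 59, 60, 61]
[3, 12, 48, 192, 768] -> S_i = 3*4^i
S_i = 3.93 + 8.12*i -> [3.93, 12.05, 20.17, 28.29, 36.41]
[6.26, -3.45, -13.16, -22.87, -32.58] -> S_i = 6.26 + -9.71*i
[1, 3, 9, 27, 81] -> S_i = 1*3^i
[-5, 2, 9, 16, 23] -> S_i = -5 + 7*i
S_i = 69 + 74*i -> [69, 143, 217, 291, 365]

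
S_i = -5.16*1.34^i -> [-5.16, -6.91, -9.27, -12.42, -16.64]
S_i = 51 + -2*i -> [51, 49, 47, 45, 43]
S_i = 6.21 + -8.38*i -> [6.21, -2.17, -10.55, -18.93, -27.31]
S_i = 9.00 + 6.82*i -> [9.0, 15.82, 22.64, 29.46, 36.28]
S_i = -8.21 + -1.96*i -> [-8.21, -10.17, -12.13, -14.09, -16.05]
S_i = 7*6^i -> [7, 42, 252, 1512, 9072]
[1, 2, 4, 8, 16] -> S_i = 1*2^i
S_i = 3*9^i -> [3, 27, 243, 2187, 19683]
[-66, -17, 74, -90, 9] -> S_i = Random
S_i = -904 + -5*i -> [-904, -909, -914, -919, -924]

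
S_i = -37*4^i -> [-37, -148, -592, -2368, -9472]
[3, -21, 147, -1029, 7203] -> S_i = 3*-7^i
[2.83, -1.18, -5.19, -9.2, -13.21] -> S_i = 2.83 + -4.01*i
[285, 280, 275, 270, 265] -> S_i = 285 + -5*i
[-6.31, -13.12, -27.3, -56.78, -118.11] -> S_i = -6.31*2.08^i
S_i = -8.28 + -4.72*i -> [-8.28, -13.0, -17.72, -22.44, -27.16]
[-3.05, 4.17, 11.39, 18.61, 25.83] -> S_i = -3.05 + 7.22*i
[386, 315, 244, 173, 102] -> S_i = 386 + -71*i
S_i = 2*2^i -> [2, 4, 8, 16, 32]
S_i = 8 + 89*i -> [8, 97, 186, 275, 364]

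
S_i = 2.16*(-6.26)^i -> [2.16, -13.52, 84.65, -529.88, 3317.04]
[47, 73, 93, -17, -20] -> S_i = Random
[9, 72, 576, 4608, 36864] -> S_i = 9*8^i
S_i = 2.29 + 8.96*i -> [2.29, 11.25, 20.21, 29.17, 38.13]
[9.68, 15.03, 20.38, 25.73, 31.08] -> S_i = 9.68 + 5.35*i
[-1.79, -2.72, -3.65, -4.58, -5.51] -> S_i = -1.79 + -0.93*i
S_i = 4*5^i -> [4, 20, 100, 500, 2500]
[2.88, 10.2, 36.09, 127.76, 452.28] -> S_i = 2.88*3.54^i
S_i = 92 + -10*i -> [92, 82, 72, 62, 52]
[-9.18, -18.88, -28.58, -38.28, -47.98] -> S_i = -9.18 + -9.70*i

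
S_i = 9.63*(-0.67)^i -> [9.63, -6.45, 4.32, -2.9, 1.94]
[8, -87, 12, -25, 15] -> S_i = Random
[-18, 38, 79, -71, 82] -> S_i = Random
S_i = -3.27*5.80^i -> [-3.27, -18.97, -110.0, -638.02, -3700.49]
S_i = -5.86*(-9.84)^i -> [-5.86, 57.66, -567.4, 5583.2, -54938.65]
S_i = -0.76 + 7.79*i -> [-0.76, 7.03, 14.82, 22.61, 30.4]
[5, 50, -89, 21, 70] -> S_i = Random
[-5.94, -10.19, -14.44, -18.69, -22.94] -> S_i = -5.94 + -4.25*i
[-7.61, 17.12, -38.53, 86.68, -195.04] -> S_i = -7.61*(-2.25)^i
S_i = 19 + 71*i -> [19, 90, 161, 232, 303]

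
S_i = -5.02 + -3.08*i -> [-5.02, -8.1, -11.18, -14.26, -17.34]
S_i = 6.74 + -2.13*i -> [6.74, 4.61, 2.48, 0.35, -1.78]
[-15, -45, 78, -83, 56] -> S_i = Random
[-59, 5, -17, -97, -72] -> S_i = Random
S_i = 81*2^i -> [81, 162, 324, 648, 1296]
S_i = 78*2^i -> [78, 156, 312, 624, 1248]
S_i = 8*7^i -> [8, 56, 392, 2744, 19208]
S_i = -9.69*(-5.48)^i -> [-9.69, 53.1, -290.99, 1594.65, -8738.68]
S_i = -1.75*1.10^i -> [-1.75, -1.93, -2.12, -2.33, -2.56]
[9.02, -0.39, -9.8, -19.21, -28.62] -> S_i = 9.02 + -9.41*i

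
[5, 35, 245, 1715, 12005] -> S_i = 5*7^i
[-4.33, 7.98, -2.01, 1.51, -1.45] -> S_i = Random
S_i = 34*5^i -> [34, 170, 850, 4250, 21250]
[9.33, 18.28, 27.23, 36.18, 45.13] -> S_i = 9.33 + 8.95*i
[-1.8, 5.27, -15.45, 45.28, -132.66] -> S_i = -1.80*(-2.93)^i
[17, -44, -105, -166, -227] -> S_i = 17 + -61*i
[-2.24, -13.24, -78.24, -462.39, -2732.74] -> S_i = -2.24*5.91^i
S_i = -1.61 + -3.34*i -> [-1.61, -4.95, -8.29, -11.63, -14.97]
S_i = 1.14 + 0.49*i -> [1.14, 1.63, 2.12, 2.61, 3.1]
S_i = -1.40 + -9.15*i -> [-1.4, -10.55, -19.7, -28.85, -38.0]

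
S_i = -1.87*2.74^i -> [-1.87, -5.12, -14.04, -38.47, -105.4]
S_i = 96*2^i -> [96, 192, 384, 768, 1536]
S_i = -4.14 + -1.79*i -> [-4.14, -5.93, -7.72, -9.51, -11.3]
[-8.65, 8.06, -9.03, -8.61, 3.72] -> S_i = Random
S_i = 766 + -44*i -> [766, 722, 678, 634, 590]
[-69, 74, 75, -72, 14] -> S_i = Random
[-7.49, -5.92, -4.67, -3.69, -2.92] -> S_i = -7.49*0.79^i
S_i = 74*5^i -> [74, 370, 1850, 9250, 46250]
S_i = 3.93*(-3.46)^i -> [3.93, -13.6, 47.05, -162.79, 563.24]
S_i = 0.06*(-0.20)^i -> [0.06, -0.01, 0.0, -0.0, 0.0]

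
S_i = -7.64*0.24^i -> [-7.64, -1.83, -0.44, -0.11, -0.03]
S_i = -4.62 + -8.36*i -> [-4.62, -12.98, -21.34, -29.7, -38.06]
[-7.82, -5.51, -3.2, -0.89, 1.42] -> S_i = -7.82 + 2.31*i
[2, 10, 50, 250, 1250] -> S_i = 2*5^i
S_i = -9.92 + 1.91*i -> [-9.92, -8.01, -6.1, -4.19, -2.28]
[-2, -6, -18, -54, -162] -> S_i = -2*3^i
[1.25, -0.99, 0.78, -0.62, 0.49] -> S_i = 1.25*(-0.79)^i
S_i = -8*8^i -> [-8, -64, -512, -4096, -32768]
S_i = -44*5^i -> [-44, -220, -1100, -5500, -27500]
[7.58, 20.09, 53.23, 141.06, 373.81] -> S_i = 7.58*2.65^i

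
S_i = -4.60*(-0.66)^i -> [-4.6, 3.04, -2.0, 1.32, -0.87]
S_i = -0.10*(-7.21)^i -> [-0.1, 0.72, -5.2, 37.48, -270.23]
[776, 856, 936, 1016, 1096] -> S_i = 776 + 80*i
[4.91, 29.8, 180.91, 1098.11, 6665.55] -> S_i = 4.91*6.07^i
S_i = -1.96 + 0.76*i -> [-1.96, -1.2, -0.44, 0.32, 1.08]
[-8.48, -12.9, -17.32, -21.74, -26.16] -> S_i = -8.48 + -4.42*i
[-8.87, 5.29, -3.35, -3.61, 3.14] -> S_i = Random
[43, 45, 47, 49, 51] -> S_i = 43 + 2*i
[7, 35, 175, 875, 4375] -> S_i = 7*5^i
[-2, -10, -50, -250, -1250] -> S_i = -2*5^i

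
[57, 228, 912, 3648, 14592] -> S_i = 57*4^i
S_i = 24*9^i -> [24, 216, 1944, 17496, 157464]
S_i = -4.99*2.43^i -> [-4.99, -12.13, -29.47, -71.6, -173.99]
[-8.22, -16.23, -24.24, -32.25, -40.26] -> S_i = -8.22 + -8.01*i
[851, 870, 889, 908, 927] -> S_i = 851 + 19*i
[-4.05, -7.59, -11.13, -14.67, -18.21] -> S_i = -4.05 + -3.54*i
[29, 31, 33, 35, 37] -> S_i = 29 + 2*i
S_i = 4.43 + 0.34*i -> [4.43, 4.77, 5.11, 5.45, 5.79]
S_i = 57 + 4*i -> [57, 61, 65, 69, 73]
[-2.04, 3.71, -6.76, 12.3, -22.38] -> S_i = -2.04*(-1.82)^i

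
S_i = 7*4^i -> [7, 28, 112, 448, 1792]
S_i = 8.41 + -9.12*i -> [8.41, -0.71, -9.83, -18.95, -28.07]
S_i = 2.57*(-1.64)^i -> [2.57, -4.21, 6.91, -11.34, 18.59]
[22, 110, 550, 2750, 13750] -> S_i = 22*5^i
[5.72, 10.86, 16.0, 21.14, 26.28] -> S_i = 5.72 + 5.14*i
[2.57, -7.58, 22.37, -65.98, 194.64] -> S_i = 2.57*(-2.95)^i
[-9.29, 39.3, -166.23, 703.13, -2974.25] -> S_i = -9.29*(-4.23)^i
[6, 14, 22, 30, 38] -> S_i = 6 + 8*i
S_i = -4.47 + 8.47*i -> [-4.47, 4.0, 12.47, 20.94, 29.41]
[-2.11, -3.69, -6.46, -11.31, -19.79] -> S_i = -2.11*1.75^i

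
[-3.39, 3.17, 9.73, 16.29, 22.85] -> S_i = -3.39 + 6.56*i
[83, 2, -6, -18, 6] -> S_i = Random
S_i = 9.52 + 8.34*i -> [9.52, 17.86, 26.2, 34.54, 42.88]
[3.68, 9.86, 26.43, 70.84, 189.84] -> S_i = 3.68*2.68^i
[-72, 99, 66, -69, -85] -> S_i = Random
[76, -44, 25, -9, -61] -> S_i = Random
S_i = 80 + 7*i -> [80, 87, 94, 101, 108]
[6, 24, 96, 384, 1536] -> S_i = 6*4^i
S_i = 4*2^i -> [4, 8, 16, 32, 64]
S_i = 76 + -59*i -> [76, 17, -42, -101, -160]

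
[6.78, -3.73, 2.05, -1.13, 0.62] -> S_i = 6.78*(-0.55)^i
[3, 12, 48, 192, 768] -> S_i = 3*4^i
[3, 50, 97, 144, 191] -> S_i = 3 + 47*i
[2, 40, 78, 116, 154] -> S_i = 2 + 38*i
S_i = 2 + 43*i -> [2, 45, 88, 131, 174]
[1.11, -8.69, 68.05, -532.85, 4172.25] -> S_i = 1.11*(-7.83)^i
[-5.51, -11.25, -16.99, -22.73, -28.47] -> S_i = -5.51 + -5.74*i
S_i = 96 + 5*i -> [96, 101, 106, 111, 116]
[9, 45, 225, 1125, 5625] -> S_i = 9*5^i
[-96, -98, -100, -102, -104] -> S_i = -96 + -2*i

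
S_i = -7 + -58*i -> [-7, -65, -123, -181, -239]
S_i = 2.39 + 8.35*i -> [2.39, 10.74, 19.09, 27.44, 35.79]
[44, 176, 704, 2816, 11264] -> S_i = 44*4^i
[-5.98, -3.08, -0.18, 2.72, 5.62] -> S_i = -5.98 + 2.90*i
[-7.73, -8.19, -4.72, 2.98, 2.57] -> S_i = Random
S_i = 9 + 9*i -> [9, 18, 27, 36, 45]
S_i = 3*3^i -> [3, 9, 27, 81, 243]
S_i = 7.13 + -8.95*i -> [7.13, -1.82, -10.77, -19.72, -28.67]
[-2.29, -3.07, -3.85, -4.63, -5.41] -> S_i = -2.29 + -0.78*i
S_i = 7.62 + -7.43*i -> [7.62, 0.19, -7.24, -14.67, -22.1]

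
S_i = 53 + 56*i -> [53, 109, 165, 221, 277]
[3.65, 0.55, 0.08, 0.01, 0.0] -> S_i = 3.65*0.15^i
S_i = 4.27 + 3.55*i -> [4.27, 7.82, 11.37, 14.92, 18.47]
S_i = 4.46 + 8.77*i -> [4.46, 13.23, 22.0, 30.77, 39.54]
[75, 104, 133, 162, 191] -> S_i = 75 + 29*i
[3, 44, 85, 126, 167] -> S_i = 3 + 41*i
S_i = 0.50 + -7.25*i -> [0.5, -6.75, -14.0, -21.25, -28.5]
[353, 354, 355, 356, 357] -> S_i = 353 + 1*i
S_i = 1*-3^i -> [1, -3, 9, -27, 81]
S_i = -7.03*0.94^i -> [-7.03, -6.61, -6.21, -5.84, -5.49]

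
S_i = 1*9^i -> [1, 9, 81, 729, 6561]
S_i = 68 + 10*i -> [68, 78, 88, 98, 108]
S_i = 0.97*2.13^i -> [0.97, 2.07, 4.4, 9.37, 19.97]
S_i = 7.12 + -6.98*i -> [7.12, 0.14, -6.84, -13.82, -20.8]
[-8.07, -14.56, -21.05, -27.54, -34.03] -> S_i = -8.07 + -6.49*i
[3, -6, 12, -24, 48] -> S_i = 3*-2^i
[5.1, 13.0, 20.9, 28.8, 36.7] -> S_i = 5.10 + 7.90*i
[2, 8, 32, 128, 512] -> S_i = 2*4^i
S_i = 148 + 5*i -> [148, 153, 158, 163, 168]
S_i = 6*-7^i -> [6, -42, 294, -2058, 14406]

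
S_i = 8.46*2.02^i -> [8.46, 17.09, 34.52, 69.73, 140.86]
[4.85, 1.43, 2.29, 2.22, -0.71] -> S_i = Random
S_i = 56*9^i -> [56, 504, 4536, 40824, 367416]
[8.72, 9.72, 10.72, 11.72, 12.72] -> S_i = 8.72 + 1.00*i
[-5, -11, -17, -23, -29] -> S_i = -5 + -6*i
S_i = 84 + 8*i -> [84, 92, 100, 108, 116]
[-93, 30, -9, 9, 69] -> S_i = Random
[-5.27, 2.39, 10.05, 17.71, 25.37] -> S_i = -5.27 + 7.66*i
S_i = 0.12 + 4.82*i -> [0.12, 4.94, 9.76, 14.58, 19.4]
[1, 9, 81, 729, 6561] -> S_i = 1*9^i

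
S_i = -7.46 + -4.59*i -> [-7.46, -12.05, -16.64, -21.23, -25.82]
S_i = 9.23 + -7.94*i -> [9.23, 1.29, -6.65, -14.59, -22.53]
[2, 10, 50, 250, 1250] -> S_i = 2*5^i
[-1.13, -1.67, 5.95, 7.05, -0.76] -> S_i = Random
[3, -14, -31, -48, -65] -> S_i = 3 + -17*i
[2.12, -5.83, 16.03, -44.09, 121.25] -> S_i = 2.12*(-2.75)^i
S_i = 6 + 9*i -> [6, 15, 24, 33, 42]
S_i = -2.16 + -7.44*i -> [-2.16, -9.6, -17.04, -24.48, -31.92]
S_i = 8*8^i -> [8, 64, 512, 4096, 32768]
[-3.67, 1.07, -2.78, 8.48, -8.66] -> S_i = Random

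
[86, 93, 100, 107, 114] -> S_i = 86 + 7*i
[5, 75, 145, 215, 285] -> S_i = 5 + 70*i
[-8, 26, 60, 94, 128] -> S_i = -8 + 34*i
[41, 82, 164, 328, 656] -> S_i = 41*2^i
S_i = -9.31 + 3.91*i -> [-9.31, -5.4, -1.49, 2.42, 6.33]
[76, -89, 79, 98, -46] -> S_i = Random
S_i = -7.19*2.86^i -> [-7.19, -20.56, -58.81, -168.2, -481.05]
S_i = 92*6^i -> [92, 552, 3312, 19872, 119232]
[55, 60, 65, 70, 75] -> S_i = 55 + 5*i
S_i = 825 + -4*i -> [825, 821, 817, 813, 809]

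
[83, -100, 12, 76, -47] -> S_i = Random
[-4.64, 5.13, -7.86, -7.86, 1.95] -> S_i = Random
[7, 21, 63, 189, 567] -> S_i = 7*3^i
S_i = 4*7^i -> [4, 28, 196, 1372, 9604]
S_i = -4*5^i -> [-4, -20, -100, -500, -2500]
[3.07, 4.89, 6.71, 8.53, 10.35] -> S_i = 3.07 + 1.82*i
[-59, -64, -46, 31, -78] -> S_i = Random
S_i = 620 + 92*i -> [620, 712, 804, 896, 988]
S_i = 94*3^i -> [94, 282, 846, 2538, 7614]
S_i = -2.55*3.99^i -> [-2.55, -10.17, -40.6, -161.98, -646.3]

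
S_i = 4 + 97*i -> [4, 101, 198, 295, 392]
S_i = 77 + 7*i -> [77, 84, 91, 98, 105]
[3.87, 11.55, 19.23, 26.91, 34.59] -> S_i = 3.87 + 7.68*i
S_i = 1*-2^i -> [1, -2, 4, -8, 16]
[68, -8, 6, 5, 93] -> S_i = Random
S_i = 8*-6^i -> [8, -48, 288, -1728, 10368]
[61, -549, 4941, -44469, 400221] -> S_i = 61*-9^i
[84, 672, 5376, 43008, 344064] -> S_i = 84*8^i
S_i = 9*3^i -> [9, 27, 81, 243, 729]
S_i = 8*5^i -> [8, 40, 200, 1000, 5000]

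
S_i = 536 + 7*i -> [536, 543, 550, 557, 564]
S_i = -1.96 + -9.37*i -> [-1.96, -11.33, -20.7, -30.07, -39.44]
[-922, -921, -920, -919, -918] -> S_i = -922 + 1*i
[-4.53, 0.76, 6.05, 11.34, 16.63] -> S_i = -4.53 + 5.29*i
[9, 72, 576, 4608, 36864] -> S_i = 9*8^i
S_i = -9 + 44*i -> [-9, 35, 79, 123, 167]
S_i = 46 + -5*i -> [46, 41, 36, 31, 26]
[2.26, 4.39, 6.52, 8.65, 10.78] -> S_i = 2.26 + 2.13*i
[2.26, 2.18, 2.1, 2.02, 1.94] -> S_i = 2.26 + -0.08*i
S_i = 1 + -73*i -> [1, -72, -145, -218, -291]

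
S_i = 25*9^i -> [25, 225, 2025, 18225, 164025]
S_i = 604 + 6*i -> [604, 610, 616, 622, 628]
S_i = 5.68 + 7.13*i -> [5.68, 12.81, 19.94, 27.07, 34.2]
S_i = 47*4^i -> [47, 188, 752, 3008, 12032]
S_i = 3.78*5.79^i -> [3.78, 21.89, 126.72, 733.72, 4248.21]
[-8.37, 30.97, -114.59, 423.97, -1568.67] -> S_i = -8.37*(-3.70)^i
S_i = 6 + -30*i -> [6, -24, -54, -84, -114]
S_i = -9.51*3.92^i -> [-9.51, -37.28, -146.13, -572.85, -2245.56]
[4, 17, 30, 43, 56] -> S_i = 4 + 13*i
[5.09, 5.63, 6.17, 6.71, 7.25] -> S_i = 5.09 + 0.54*i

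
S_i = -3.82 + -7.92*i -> [-3.82, -11.74, -19.66, -27.58, -35.5]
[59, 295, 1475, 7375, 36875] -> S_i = 59*5^i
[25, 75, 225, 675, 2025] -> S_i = 25*3^i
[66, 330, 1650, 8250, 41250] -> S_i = 66*5^i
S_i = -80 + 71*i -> [-80, -9, 62, 133, 204]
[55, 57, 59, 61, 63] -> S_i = 55 + 2*i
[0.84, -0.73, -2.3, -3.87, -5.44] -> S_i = 0.84 + -1.57*i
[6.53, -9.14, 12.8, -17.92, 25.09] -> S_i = 6.53*(-1.40)^i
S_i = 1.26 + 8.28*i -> [1.26, 9.54, 17.82, 26.1, 34.38]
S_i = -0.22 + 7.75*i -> [-0.22, 7.53, 15.28, 23.03, 30.78]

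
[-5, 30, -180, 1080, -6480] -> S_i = -5*-6^i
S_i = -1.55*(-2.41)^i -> [-1.55, 3.74, -9.0, 21.7, -52.29]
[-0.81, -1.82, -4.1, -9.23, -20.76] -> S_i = -0.81*2.25^i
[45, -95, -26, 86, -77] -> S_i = Random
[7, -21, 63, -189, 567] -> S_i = 7*-3^i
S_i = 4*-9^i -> [4, -36, 324, -2916, 26244]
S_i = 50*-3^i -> [50, -150, 450, -1350, 4050]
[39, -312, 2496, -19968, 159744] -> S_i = 39*-8^i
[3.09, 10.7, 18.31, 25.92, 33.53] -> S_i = 3.09 + 7.61*i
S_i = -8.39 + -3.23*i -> [-8.39, -11.62, -14.85, -18.08, -21.31]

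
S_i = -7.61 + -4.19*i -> [-7.61, -11.8, -15.99, -20.18, -24.37]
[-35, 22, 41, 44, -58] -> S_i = Random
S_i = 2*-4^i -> [2, -8, 32, -128, 512]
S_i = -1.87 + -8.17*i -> [-1.87, -10.04, -18.21, -26.38, -34.55]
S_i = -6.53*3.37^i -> [-6.53, -22.01, -74.16, -249.92, -842.23]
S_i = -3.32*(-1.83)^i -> [-3.32, 6.08, -11.12, 20.35, -37.23]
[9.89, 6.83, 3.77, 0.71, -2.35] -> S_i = 9.89 + -3.06*i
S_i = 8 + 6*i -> [8, 14, 20, 26, 32]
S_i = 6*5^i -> [6, 30, 150, 750, 3750]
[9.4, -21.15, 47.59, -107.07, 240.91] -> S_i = 9.40*(-2.25)^i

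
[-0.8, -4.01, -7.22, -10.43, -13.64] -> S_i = -0.80 + -3.21*i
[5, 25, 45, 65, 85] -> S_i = 5 + 20*i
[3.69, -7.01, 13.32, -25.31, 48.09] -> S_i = 3.69*(-1.90)^i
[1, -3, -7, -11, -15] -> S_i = 1 + -4*i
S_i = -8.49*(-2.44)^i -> [-8.49, 20.72, -50.55, 123.33, -300.93]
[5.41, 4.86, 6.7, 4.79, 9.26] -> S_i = Random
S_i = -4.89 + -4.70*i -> [-4.89, -9.59, -14.29, -18.99, -23.69]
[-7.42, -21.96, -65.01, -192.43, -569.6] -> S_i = -7.42*2.96^i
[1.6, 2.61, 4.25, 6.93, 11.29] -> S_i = 1.60*1.63^i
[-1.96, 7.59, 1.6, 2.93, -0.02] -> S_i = Random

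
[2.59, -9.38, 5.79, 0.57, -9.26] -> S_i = Random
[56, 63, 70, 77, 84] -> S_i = 56 + 7*i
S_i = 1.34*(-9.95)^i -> [1.34, -13.33, 132.66, -1320.0, 13134.0]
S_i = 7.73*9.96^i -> [7.73, 76.99, 766.83, 7637.61, 76070.6]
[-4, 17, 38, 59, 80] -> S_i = -4 + 21*i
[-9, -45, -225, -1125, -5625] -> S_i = -9*5^i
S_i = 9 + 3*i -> [9, 12, 15, 18, 21]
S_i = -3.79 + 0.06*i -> [-3.79, -3.73, -3.67, -3.61, -3.55]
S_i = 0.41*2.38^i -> [0.41, 0.98, 2.32, 5.53, 13.16]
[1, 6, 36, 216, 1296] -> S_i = 1*6^i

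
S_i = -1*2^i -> [-1, -2, -4, -8, -16]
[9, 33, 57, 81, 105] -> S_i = 9 + 24*i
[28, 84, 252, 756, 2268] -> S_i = 28*3^i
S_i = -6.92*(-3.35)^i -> [-6.92, 23.18, -77.66, 260.16, -871.54]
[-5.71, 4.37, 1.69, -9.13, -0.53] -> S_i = Random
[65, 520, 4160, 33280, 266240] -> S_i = 65*8^i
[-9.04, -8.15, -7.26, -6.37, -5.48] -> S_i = -9.04 + 0.89*i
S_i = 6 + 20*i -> [6, 26, 46, 66, 86]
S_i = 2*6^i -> [2, 12, 72, 432, 2592]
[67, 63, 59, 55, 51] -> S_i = 67 + -4*i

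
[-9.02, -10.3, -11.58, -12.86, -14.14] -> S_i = -9.02 + -1.28*i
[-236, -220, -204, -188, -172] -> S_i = -236 + 16*i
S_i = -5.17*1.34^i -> [-5.17, -6.93, -9.28, -12.44, -16.67]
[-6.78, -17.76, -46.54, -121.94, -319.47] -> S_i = -6.78*2.62^i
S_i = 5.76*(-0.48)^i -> [5.76, -2.76, 1.33, -0.64, 0.31]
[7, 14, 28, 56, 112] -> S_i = 7*2^i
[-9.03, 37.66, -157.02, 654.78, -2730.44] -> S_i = -9.03*(-4.17)^i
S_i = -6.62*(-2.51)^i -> [-6.62, 16.62, -41.71, 104.68, -262.76]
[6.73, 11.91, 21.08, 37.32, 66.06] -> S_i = 6.73*1.77^i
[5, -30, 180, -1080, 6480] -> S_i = 5*-6^i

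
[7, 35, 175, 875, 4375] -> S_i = 7*5^i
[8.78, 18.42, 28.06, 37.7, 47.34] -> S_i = 8.78 + 9.64*i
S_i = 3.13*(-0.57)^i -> [3.13, -1.78, 1.02, -0.58, 0.33]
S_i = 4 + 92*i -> [4, 96, 188, 280, 372]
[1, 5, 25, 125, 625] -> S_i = 1*5^i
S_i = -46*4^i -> [-46, -184, -736, -2944, -11776]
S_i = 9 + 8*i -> [9, 17, 25, 33, 41]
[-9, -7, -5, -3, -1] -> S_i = -9 + 2*i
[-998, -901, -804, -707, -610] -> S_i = -998 + 97*i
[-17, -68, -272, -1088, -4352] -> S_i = -17*4^i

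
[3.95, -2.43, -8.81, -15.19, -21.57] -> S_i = 3.95 + -6.38*i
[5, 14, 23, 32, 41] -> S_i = 5 + 9*i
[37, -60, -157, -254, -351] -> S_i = 37 + -97*i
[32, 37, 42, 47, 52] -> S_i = 32 + 5*i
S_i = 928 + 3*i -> [928, 931, 934, 937, 940]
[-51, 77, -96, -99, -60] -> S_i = Random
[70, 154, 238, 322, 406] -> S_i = 70 + 84*i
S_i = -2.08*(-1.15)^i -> [-2.08, 2.39, -2.75, 3.16, -3.64]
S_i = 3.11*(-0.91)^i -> [3.11, -2.83, 2.58, -2.34, 2.13]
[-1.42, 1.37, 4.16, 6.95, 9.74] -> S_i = -1.42 + 2.79*i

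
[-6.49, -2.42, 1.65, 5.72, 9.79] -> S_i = -6.49 + 4.07*i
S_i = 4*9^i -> [4, 36, 324, 2916, 26244]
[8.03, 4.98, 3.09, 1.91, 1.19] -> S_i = 8.03*0.62^i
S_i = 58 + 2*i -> [58, 60, 62, 64, 66]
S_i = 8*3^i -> [8, 24, 72, 216, 648]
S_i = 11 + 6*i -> [11, 17, 23, 29, 35]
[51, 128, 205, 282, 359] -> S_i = 51 + 77*i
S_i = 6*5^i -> [6, 30, 150, 750, 3750]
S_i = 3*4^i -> [3, 12, 48, 192, 768]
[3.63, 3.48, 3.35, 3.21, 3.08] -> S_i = 3.63*0.96^i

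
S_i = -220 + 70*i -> [-220, -150, -80, -10, 60]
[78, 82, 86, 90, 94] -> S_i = 78 + 4*i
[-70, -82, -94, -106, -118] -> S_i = -70 + -12*i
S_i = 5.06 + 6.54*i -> [5.06, 11.6, 18.14, 24.68, 31.22]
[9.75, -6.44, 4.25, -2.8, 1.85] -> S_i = 9.75*(-0.66)^i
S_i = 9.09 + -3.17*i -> [9.09, 5.92, 2.75, -0.42, -3.59]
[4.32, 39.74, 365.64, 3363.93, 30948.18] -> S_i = 4.32*9.20^i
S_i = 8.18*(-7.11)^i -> [8.18, -58.16, 413.52, -2940.1, 20904.11]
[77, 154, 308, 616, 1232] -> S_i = 77*2^i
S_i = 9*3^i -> [9, 27, 81, 243, 729]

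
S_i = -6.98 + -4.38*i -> [-6.98, -11.36, -15.74, -20.12, -24.5]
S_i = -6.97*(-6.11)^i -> [-6.97, 42.59, -260.2, 1589.85, -9713.99]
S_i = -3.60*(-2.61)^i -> [-3.6, 9.4, -24.52, 64.01, -167.06]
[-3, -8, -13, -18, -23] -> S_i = -3 + -5*i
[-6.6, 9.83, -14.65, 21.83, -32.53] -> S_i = -6.60*(-1.49)^i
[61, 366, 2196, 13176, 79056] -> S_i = 61*6^i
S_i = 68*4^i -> [68, 272, 1088, 4352, 17408]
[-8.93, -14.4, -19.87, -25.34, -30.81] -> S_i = -8.93 + -5.47*i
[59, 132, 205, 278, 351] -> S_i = 59 + 73*i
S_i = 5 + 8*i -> [5, 13, 21, 29, 37]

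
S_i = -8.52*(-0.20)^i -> [-8.52, 1.7, -0.34, 0.07, -0.01]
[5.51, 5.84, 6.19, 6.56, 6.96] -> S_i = 5.51*1.06^i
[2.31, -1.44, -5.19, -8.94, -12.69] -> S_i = 2.31 + -3.75*i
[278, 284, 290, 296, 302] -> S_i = 278 + 6*i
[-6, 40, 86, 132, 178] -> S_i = -6 + 46*i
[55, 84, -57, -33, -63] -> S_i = Random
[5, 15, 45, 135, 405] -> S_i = 5*3^i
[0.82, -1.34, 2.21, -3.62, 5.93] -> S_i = 0.82*(-1.64)^i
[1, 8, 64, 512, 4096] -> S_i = 1*8^i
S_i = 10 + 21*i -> [10, 31, 52, 73, 94]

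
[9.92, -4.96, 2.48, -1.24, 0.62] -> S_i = 9.92*(-0.50)^i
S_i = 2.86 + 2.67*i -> [2.86, 5.53, 8.2, 10.87, 13.54]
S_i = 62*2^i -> [62, 124, 248, 496, 992]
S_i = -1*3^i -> [-1, -3, -9, -27, -81]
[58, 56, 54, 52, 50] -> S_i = 58 + -2*i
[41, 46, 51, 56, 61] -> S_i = 41 + 5*i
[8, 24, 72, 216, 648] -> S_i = 8*3^i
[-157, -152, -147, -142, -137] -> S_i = -157 + 5*i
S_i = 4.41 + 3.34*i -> [4.41, 7.75, 11.09, 14.43, 17.77]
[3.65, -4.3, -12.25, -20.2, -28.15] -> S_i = 3.65 + -7.95*i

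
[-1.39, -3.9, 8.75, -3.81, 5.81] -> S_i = Random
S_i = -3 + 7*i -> [-3, 4, 11, 18, 25]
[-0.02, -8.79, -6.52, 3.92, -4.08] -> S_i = Random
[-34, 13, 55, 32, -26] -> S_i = Random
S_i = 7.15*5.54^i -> [7.15, 39.61, 219.44, 1215.72, 6735.12]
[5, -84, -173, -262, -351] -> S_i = 5 + -89*i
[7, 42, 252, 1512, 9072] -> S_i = 7*6^i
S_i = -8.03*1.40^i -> [-8.03, -11.24, -15.74, -22.03, -30.85]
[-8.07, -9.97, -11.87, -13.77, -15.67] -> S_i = -8.07 + -1.90*i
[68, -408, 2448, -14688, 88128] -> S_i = 68*-6^i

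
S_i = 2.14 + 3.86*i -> [2.14, 6.0, 9.86, 13.72, 17.58]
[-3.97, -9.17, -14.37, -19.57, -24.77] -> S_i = -3.97 + -5.20*i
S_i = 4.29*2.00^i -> [4.29, 8.58, 17.16, 34.32, 68.64]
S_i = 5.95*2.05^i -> [5.95, 12.2, 25.0, 51.26, 105.08]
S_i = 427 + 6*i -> [427, 433, 439, 445, 451]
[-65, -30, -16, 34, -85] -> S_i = Random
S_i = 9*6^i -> [9, 54, 324, 1944, 11664]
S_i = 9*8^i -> [9, 72, 576, 4608, 36864]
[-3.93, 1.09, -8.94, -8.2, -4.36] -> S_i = Random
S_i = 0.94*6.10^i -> [0.94, 5.73, 34.98, 213.36, 1301.51]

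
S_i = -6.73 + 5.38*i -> [-6.73, -1.35, 4.03, 9.41, 14.79]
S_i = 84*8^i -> [84, 672, 5376, 43008, 344064]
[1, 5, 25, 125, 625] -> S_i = 1*5^i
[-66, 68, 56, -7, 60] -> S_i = Random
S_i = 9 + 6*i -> [9, 15, 21, 27, 33]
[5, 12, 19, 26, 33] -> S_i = 5 + 7*i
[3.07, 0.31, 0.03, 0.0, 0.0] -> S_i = 3.07*0.10^i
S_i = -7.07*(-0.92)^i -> [-7.07, 6.5, -5.98, 5.51, -5.06]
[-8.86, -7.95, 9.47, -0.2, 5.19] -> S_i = Random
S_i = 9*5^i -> [9, 45, 225, 1125, 5625]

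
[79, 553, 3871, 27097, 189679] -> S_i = 79*7^i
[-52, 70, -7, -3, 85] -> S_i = Random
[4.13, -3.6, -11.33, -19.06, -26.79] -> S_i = 4.13 + -7.73*i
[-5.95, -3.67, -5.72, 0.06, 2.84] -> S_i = Random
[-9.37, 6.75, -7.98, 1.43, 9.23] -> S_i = Random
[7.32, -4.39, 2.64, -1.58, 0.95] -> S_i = 7.32*(-0.60)^i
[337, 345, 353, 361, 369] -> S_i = 337 + 8*i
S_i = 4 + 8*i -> [4, 12, 20, 28, 36]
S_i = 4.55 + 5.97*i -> [4.55, 10.52, 16.49, 22.46, 28.43]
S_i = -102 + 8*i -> [-102, -94, -86, -78, -70]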